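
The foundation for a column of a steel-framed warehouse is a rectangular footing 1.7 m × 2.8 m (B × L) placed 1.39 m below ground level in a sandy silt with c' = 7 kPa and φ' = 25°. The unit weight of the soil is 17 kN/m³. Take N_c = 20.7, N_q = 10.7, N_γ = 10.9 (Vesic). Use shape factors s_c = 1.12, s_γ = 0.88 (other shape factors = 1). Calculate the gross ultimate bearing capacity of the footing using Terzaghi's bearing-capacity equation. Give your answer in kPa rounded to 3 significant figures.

q_ult ≈ 554 kPa

Overburden at base level: q = 17 × 1.39 = 23.63 kPa.
Cohesion term c·N_c·s_c = 7 × 20.7 × 1.12 = 162.29 kPa; surcharge term q·N_q = 23.63 × 10.7 = 252.84 kPa; self-weight term 0.5·γ·B·N_γ·s_γ = 0.5 × 17 × 1.7 × 10.9 × 0.88 = 138.6 kPa.
q_ult = 162.29 + 252.84 + 138.6 = 553.73 kPa.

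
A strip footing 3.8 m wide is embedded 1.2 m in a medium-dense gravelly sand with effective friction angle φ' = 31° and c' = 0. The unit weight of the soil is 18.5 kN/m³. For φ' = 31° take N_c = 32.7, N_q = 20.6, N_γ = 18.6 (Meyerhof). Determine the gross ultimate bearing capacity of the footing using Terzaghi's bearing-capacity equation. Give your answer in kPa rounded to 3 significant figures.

q_ult ≈ 1110 kPa

q = γ·D_f = 18.5 × 1.2 = 22.2 kPa.
q·N_q = 22.2 × 20.6 = 457.32 kPa
0.5·γ·B·N_γ = 0.5 × 18.5 × 3.8 × 18.6 = 653.79 kPa
q_ult = 457.32 + 653.79 = 1111.1 kPa.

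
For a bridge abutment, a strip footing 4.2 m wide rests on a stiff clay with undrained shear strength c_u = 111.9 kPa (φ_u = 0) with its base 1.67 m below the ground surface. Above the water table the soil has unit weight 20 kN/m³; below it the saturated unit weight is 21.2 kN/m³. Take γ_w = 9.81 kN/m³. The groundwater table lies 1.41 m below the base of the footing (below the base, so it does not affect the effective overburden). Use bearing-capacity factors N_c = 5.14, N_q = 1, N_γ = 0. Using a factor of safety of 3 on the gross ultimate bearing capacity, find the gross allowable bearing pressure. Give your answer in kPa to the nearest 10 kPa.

q = γ·D_f = 20 × 1.67 = 33.4 kPa.
c·N_c = 111.9 × 5.14 = 575.17 kPa
q·N_q = 33.4 × 1 = 33.4 kPa
q_ult = 575.17 + 33.4 = 608.57 kPa.
q_all = 608.57 / 3 = 202.86 kPa.

q_all ≈ 200 kPa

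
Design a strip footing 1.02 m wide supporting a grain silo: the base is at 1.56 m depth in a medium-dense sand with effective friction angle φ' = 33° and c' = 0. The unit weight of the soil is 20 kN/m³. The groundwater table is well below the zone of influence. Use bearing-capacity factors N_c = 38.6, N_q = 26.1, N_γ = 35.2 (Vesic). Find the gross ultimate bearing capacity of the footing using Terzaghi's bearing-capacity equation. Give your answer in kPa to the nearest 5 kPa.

Overburden at base level: q = 20 × 1.56 = 31.2 kPa.
Surcharge term q·N_q = 31.2 × 26.1 = 814.32 kPa; self-weight term 0.5·γ·B·N_γ = 0.5 × 20 × 1.02 × 35.2 = 359.04 kPa.
q_ult = 814.32 + 359.04 = 1173.4 kPa.

q_ult ≈ 1175 kPa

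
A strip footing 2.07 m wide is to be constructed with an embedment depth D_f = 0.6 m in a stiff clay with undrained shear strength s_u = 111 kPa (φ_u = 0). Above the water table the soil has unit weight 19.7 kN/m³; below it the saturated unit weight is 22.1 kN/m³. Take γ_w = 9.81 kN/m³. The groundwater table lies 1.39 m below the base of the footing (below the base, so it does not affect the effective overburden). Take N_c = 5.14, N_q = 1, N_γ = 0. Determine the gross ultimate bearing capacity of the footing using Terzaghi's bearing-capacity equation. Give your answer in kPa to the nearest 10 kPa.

q_ult ≈ 580 kPa

Effective surcharge at the founding depth q = γ·D_f = 19.7 × 0.6 = 11.82 kPa.
q_ult = c·N_c + q·N_q
     = 111 × 5.14 + 11.82 × 1
     = 570.54 + 11.82 = 582.36 kPa.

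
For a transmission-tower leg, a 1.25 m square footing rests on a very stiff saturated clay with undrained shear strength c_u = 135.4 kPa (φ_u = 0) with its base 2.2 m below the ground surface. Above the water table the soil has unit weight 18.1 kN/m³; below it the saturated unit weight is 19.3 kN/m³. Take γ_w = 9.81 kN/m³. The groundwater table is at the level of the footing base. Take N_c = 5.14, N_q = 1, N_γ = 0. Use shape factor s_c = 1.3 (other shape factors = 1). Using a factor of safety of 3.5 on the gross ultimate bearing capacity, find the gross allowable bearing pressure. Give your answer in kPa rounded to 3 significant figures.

q_all ≈ 270 kPa

Effective surcharge at the founding depth q = γ·D_f = 18.1 × 2.2 = 39.82 kPa.
q_ult = c·N_c·s_c + q·N_q
     = 135.4 × 5.14 × 1.3 + 39.82 × 1
     = 904.74 + 39.82 = 944.56 kPa.
q_all = 944.56 / 3.5 = 269.88 kPa.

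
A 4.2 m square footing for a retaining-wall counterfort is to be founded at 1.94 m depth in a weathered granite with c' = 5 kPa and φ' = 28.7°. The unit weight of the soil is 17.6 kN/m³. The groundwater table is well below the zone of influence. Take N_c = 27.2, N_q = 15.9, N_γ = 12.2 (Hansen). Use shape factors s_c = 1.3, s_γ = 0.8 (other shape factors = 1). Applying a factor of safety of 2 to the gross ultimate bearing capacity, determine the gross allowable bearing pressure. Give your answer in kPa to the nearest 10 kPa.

q_all ≈ 540 kPa

Effective surcharge at the founding depth q = γ·D_f = 17.6 × 1.94 = 34.144 kPa.
q_ult = c·N_c·s_c + q·N_q + 0.5·γ·B·N_γ·s_γ
     = 5 × 27.2 × 1.3 + 34.144 × 15.9 + 0.5 × 17.6 × 4.2 × 12.2 × 0.8
     = 176.8 + 542.89 + 360.73 = 1080.4 kPa.
q_all = q_ult / FS = 1080.4 / 2 = 540.21 kPa.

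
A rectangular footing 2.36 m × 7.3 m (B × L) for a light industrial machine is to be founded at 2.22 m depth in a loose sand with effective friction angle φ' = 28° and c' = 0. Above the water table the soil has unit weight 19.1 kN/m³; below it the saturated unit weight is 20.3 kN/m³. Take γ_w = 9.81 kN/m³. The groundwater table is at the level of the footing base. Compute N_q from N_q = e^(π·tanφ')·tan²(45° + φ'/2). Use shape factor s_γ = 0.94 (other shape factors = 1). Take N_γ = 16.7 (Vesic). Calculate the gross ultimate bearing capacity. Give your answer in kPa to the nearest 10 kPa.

q_ult ≈ 820 kPa

tan28° = 0.5317, so N_q = e^(π×0.5317)·tan²(59°) = 5.314 × 2.77 = 14.72.
q = γ·D_f = 19.1 × 2.22 = 42.402 kPa.
For the ½γBN_γ term take γ' = 20.3 − 9.81 = 10.49 kN/m³ (soil below base is submerged).
q·N_q = 42.402 × 14.72 = 624.15 kPa
0.5·γ·B·N_γ·s_γ = 0.5 × 10.49 × 2.36 × 16.7 × 0.94 = 194.31 kPa
q_ult = 624.15 + 194.31 = 818.47 kPa.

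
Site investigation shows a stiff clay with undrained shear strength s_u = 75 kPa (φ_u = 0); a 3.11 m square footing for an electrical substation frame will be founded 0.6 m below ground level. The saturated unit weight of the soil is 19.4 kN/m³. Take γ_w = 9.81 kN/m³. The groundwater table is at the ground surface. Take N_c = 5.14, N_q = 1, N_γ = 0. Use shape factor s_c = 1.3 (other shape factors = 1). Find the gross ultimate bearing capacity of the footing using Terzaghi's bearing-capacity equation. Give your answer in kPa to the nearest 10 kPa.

q_ult ≈ 510 kPa

Water table at ground surface, so effective unit weight γ' = 19.4 − 9.81 = 9.59 kN/m³ is used throughout; overburden q = 9.59 × 0.6 = 5.754 kPa.
Cohesion term c·N_c·s_c = 75 × 5.14 × 1.3 = 501.15 kPa; surcharge term q·N_q = 5.754 × 1 = 5.754 kPa.
q_ult = 501.15 + 5.754 = 506.9 kPa.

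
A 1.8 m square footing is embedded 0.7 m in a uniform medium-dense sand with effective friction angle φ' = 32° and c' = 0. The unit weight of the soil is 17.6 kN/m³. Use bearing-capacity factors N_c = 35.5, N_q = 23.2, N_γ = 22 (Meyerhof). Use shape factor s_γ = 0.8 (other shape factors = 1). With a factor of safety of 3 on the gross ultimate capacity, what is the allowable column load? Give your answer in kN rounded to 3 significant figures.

P_all ≈ 610 kN

Effective surcharge at the founding depth q = γ·D_f = 17.6 × 0.7 = 12.32 kPa.
q_ult = q·N_q + 0.5·γ·B·N_γ·s_γ
     = 12.32 × 23.2 + 0.5 × 17.6 × 1.8 × 22 × 0.8
     = 285.82 + 278.78 = 564.61 kPa.
Gross allowable pressure q_all = 564.61 / 3 = 188.2 kPa.
Footing area = 3.24 m², so allowable column load = 188.2 × 3.24 = 609.78 kN.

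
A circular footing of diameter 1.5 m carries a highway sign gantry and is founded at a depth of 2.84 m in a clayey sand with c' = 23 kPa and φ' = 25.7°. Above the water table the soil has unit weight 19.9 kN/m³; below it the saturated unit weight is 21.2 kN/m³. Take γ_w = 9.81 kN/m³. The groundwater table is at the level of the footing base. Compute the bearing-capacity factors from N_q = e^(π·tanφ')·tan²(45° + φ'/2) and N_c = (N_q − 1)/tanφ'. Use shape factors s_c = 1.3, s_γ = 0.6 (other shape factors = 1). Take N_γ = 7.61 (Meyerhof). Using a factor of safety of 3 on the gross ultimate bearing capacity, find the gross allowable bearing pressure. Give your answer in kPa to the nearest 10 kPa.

q_all ≈ 450 kPa

N_q = e^(π·tan25.7°)·tan²(57.85°) = 11.48; N_c = (N_q − 1)/tanφ' = 21.78.
Effective surcharge at the founding depth q = γ·D_f = 19.9 × 2.84 = 56.516 kPa.
The water table coincides with the base, so in the self-weight term γ → γ' = 11.39 kN/m³.
q_ult = c·N_c·s_c + q·N_q + 0.5·γ·B·N_γ·s_γ
     = 23 × 21.779 × 1.3 + 56.516 × 11.481 + 0.5 × 11.39 × 1.5 × 7.61 × 0.6
     = 651.19 + 648.89 + 39.005 = 1339.1 kPa.
q_all = 1339.1 / 3 = 446.36 kPa.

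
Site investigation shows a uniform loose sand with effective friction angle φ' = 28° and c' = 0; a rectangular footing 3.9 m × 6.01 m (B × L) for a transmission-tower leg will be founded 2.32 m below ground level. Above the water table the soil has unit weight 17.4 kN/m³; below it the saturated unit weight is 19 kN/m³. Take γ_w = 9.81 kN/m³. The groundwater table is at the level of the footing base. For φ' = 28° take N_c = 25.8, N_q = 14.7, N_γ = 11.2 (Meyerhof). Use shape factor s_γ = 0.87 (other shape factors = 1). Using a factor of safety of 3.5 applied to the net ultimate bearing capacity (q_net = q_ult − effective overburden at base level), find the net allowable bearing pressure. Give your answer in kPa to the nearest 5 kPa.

Effective surcharge at the founding depth q = γ·D_f = 17.4 × 2.32 = 40.368 kPa.
The water table coincides with the base, so in the self-weight term γ → γ' = 9.19 kN/m³.
q_ult = q·N_q + 0.5·γ·B·N_γ·s_γ
     = 40.368 × 14.7 + 0.5 × 9.19 × 3.9 × 11.2 × 0.87
     = 593.41 + 174.62 = 768.03 kPa.
Net ultimate: q_net = 768.03 − 40.368 = 727.66 kPa.
q_all(net) = 727.66 / 3.5 = 207.9 kPa.

q_all(net) ≈ 210 kPa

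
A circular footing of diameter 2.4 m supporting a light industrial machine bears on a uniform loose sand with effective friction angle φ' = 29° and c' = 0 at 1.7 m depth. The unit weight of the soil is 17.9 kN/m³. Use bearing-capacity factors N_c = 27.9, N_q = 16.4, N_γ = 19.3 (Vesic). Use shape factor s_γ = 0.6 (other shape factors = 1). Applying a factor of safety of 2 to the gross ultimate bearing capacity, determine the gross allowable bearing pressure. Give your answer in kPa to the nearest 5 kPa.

Overburden at base level: q = 17.9 × 1.7 = 30.43 kPa.
Surcharge term q·N_q = 30.43 × 16.4 = 499.05 kPa; self-weight term 0.5·γ·B·N_γ·s_γ = 0.5 × 17.9 × 2.4 × 19.3 × 0.6 = 248.74 kPa.
q_ult = 499.05 + 248.74 = 747.79 kPa.
q_all = q_ult / FS = 747.79 / 2 = 373.9 kPa.

q_all ≈ 375 kPa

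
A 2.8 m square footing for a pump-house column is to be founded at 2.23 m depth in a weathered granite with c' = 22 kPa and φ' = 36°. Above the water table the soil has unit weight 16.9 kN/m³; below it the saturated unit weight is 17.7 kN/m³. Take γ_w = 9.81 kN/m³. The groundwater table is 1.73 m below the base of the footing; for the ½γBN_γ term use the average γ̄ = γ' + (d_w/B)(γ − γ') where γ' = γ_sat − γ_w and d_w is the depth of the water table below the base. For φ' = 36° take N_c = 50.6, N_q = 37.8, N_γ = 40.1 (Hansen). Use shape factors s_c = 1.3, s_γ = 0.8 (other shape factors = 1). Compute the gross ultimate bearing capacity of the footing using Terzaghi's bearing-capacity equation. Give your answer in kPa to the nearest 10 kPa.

Overburden at base level: q = 16.9 × 2.23 = 37.687 kPa.
The water table is 1.73 m below the base (< B = 2.8 m), so the ½γBN_γ term uses γ̄ = γ' + (d_w/B)(γ − γ') = 7.89 + (1.73/2.8)(16.9 − 7.89) = 13.457 kN/m³.
Cohesion term c·N_c·s_c = 22 × 50.6 × 1.3 = 1447.2 kPa; surcharge term q·N_q = 37.687 × 37.8 = 1424.6 kPa; self-weight term 0.5·γ·B·N_γ·s_γ = 0.5 × 13.457 × 2.8 × 40.1 × 0.8 = 604.38 kPa.
q_ult = 1447.2 + 1424.6 + 604.38 = 3476.1 kPa.

q_ult ≈ 3480 kPa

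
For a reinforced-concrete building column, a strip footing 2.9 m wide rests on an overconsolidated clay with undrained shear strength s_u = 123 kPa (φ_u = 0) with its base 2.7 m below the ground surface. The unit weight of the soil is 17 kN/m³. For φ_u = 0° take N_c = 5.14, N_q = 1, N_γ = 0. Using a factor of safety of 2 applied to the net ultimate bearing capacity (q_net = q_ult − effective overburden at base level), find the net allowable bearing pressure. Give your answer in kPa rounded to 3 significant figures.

Overburden at base level: q = 17 × 2.7 = 45.9 kPa.
Cohesion term c·N_c = 123 × 5.14 = 632.22 kPa; surcharge term q·N_q = 45.9 × 1 = 45.9 kPa.
q_ult = 632.22 + 45.9 = 678.12 kPa.
Net ultimate: q_net = 678.12 − 45.9 = 632.22 kPa.
q_all(net) = 632.22 / 2 = 316.11 kPa.

q_all(net) ≈ 316 kPa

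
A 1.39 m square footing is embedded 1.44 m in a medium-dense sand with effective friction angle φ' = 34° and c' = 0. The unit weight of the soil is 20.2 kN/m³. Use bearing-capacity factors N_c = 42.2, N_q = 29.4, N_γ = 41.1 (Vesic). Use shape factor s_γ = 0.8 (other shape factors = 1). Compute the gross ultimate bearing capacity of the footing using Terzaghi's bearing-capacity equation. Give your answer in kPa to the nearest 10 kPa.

q_ult ≈ 1320 kPa

q = γ·D_f = 20.2 × 1.44 = 29.088 kPa.
q·N_q = 29.088 × 29.4 = 855.19 kPa
0.5·γ·B·N_γ·s_γ = 0.5 × 20.2 × 1.39 × 41.1 × 0.8 = 461.6 kPa
q_ult = 855.19 + 461.6 = 1316.8 kPa.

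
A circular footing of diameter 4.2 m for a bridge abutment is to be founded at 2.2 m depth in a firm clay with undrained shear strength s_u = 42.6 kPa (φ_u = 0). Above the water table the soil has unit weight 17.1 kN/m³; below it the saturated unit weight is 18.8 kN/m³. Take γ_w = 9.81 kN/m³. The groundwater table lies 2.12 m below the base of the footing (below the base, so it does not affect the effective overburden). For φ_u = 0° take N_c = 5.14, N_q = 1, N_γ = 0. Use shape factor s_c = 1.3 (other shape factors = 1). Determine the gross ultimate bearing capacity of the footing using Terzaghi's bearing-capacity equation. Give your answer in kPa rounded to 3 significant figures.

q_ult ≈ 322 kPa

Overburden at base level: q = 17.1 × 2.2 = 37.62 kPa.
Cohesion term c·N_c·s_c = 42.6 × 5.14 × 1.3 = 284.65 kPa; surcharge term q·N_q = 37.62 × 1 = 37.62 kPa.
q_ult = 284.65 + 37.62 = 322.27 kPa.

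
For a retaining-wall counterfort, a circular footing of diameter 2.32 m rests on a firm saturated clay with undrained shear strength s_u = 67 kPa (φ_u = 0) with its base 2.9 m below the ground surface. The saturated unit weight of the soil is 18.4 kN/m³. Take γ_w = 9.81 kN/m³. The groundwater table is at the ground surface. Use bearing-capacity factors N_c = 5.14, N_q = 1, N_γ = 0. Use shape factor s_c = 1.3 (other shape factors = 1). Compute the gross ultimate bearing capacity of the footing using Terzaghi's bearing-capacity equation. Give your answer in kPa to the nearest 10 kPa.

γ' = 18.4 − 9.81 = 8.59 kN/m³ (submerged throughout). q = 8.59 × 2.9 = 24.911 kPa.
c·N_c·s_c = 67 × 5.14 × 1.3 = 447.69 kPa
q·N_q = 24.911 × 1 = 24.911 kPa
q_ult = 447.69 + 24.911 = 472.61 kPa.

q_ult ≈ 470 kPa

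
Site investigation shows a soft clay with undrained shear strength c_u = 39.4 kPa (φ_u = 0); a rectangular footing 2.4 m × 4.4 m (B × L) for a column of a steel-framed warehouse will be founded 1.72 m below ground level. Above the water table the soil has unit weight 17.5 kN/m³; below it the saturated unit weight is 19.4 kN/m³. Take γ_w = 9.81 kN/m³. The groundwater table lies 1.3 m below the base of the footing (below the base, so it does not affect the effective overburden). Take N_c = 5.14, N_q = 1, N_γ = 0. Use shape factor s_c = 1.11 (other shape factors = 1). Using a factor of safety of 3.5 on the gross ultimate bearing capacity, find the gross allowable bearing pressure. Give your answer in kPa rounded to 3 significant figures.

Overburden at base level: q = 17.5 × 1.72 = 30.1 kPa.
Cohesion term c·N_c·s_c = 39.4 × 5.14 × 1.11 = 224.79 kPa; surcharge term q·N_q = 30.1 × 1 = 30.1 kPa.
q_ult = 224.79 + 30.1 = 254.89 kPa.
q_all = 254.89 / 3.5 = 72.827 kPa.

q_all ≈ 72.8 kPa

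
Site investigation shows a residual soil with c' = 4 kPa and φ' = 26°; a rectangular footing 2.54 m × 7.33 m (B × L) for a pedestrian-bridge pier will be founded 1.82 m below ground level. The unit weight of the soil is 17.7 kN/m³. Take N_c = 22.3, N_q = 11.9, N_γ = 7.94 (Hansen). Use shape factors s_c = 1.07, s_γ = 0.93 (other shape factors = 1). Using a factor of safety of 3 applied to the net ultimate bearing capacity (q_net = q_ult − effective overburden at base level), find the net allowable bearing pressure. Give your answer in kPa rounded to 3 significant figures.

q_all(net) ≈ 204 kPa

Overburden at base level: q = 17.7 × 1.82 = 32.214 kPa.
Cohesion term c·N_c·s_c = 4 × 22.3 × 1.07 = 95.444 kPa; surcharge term q·N_q = 32.214 × 11.9 = 383.35 kPa; self-weight term 0.5·γ·B·N_γ·s_γ = 0.5 × 17.7 × 2.54 × 7.94 × 0.93 = 165.99 kPa.
q_ult = 95.444 + 383.35 + 165.99 = 644.78 kPa.
Net ultimate: q_net = 644.78 − 32.214 = 612.57 kPa.
q_all(net) = 612.57 / 3 = 204.19 kPa.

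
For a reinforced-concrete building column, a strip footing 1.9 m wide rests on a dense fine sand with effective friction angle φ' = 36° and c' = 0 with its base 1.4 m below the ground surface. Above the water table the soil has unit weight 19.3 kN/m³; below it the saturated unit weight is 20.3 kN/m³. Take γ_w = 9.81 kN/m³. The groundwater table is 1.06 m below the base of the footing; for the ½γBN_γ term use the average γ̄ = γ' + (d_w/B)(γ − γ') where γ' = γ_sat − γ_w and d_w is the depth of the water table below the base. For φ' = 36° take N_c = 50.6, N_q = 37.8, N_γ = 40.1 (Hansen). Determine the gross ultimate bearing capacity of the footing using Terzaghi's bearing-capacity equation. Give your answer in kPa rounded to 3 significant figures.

q_ult ≈ 1610 kPa

q = γ·D_f = 19.3 × 1.4 = 27.02 kPa.
γ' = 10.49 kN/m³; averaging over the depth B below the base, γ̄ = γ' + (d_w/B)(γ − γ') = 15.405 kN/m³.
q·N_q = 27.02 × 37.8 = 1021.4 kPa
0.5·γ·B·N_γ = 0.5 × 15.405 × 1.9 × 40.1 = 586.86 kPa
q_ult = 1021.4 + 586.86 = 1608.2 kPa.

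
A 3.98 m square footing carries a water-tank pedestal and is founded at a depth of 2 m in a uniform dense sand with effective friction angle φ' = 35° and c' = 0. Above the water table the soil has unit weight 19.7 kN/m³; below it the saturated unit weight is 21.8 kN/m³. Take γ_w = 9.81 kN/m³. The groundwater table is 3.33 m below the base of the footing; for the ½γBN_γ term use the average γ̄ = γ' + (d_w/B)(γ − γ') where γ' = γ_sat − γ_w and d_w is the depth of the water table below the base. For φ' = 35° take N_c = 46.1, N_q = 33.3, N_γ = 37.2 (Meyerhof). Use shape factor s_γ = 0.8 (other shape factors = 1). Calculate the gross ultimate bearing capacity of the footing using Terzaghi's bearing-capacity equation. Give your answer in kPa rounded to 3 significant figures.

q_ult ≈ 2400 kPa

Effective surcharge at the founding depth q = γ·D_f = 19.7 × 2 = 39.4 kPa.
With d_w = 3.33 m < B, γ̄ = 11.99 + (3.33/3.98) × (19.7 − 11.99) = 18.441 kN/m³.
q_ult = q·N_q + 0.5·γ·B·N_γ·s_γ
     = 39.4 × 33.3 + 0.5 × 18.441 × 3.98 × 37.2 × 0.8
     = 1312 + 1092.1 = 2404.1 kPa.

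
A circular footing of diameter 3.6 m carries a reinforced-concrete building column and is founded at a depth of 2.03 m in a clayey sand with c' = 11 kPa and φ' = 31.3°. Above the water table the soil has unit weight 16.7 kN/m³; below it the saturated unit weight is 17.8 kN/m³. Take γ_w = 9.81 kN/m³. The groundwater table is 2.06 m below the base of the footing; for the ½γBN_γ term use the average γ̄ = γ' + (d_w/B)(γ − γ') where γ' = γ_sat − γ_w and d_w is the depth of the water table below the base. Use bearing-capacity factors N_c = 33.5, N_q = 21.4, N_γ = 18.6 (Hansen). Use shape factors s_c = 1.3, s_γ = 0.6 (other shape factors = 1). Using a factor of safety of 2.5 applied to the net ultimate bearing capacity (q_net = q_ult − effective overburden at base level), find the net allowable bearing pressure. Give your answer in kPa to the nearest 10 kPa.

q_all(net) ≈ 570 kPa

Overburden at base level: q = 16.7 × 2.03 = 33.901 kPa.
The water table is 2.06 m below the base (< B = 3.6 m), so the ½γBN_γ term uses γ̄ = γ' + (d_w/B)(γ − γ') = 7.99 + (2.06/3.6)(16.7 − 7.99) = 12.974 kN/m³.
Cohesion term c·N_c·s_c = 11 × 33.5 × 1.3 = 479.05 kPa; surcharge term q·N_q = 33.901 × 21.4 = 725.48 kPa; self-weight term 0.5·γ·B·N_γ·s_γ = 0.5 × 12.974 × 3.6 × 18.6 × 0.6 = 260.62 kPa.
q_ult = 479.05 + 725.48 + 260.62 = 1465.2 kPa.
Net ultimate: q_net = 1465.2 − 33.901 = 1431.3 kPa.
q_all(net) = 1431.3 / 2.5 = 572.5 kPa.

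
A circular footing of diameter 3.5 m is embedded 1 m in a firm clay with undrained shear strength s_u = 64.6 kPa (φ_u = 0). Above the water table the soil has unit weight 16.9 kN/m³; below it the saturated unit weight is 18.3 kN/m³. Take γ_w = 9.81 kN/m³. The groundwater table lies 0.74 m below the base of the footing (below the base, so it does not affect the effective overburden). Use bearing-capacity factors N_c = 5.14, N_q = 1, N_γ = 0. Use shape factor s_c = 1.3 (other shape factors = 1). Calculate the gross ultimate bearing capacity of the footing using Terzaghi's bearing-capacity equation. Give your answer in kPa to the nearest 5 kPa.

q_ult ≈ 450 kPa

Effective surcharge at the founding depth q = γ·D_f = 16.9 × 1 = 16.9 kPa.
q_ult = c·N_c·s_c + q·N_q
     = 64.6 × 5.14 × 1.3 + 16.9 × 1
     = 431.66 + 16.9 = 448.56 kPa.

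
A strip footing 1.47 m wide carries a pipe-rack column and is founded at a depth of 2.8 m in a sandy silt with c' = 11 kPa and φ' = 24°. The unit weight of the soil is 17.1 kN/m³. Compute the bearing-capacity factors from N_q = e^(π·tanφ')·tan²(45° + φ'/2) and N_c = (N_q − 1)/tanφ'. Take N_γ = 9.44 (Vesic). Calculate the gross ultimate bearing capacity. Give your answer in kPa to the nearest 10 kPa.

tan24° = 0.4452, so N_q = e^(π×0.4452)·tan²(57°) = 4.05 × 2.371 = 9.6.
N_c = (9.6 − 1)/tan24° = 19.32.
Overburden at base level: q = 17.1 × 2.8 = 47.88 kPa.
Cohesion term c·N_c = 11 × 19.324 = 212.56 kPa; surcharge term q·N_q = 47.88 × 9.6034 = 459.81 kPa; self-weight term 0.5·γ·B·N_γ = 0.5 × 17.1 × 1.47 × 9.44 = 118.65 kPa.
q_ult = 212.56 + 459.81 + 118.65 = 791.02 kPa.

q_ult ≈ 790 kPa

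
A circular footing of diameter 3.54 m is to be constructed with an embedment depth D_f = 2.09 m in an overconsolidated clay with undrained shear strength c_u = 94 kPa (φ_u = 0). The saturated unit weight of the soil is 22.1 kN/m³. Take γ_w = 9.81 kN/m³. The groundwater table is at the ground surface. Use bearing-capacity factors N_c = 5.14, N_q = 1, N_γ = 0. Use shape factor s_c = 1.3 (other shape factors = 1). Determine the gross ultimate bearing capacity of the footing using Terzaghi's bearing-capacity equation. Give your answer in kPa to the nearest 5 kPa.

q_ult ≈ 655 kPa

Water table at ground surface, so effective unit weight γ' = 22.1 − 9.81 = 12.29 kN/m³ is used throughout; overburden q = 12.29 × 2.09 = 25.686 kPa.
Cohesion term c·N_c·s_c = 94 × 5.14 × 1.3 = 628.11 kPa; surcharge term q·N_q = 25.686 × 1 = 25.686 kPa.
q_ult = 628.11 + 25.686 = 653.79 kPa.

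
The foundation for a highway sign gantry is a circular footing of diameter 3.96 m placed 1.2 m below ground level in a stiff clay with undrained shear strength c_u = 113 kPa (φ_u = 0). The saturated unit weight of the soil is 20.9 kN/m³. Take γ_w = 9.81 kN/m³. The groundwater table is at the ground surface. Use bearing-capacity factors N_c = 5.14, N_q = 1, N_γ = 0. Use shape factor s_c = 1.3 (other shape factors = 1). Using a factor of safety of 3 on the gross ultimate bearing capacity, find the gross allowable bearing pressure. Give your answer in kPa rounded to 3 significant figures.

γ' = 20.9 − 9.81 = 11.09 kN/m³ (submerged throughout). q = 11.09 × 1.2 = 13.308 kPa.
c·N_c·s_c = 113 × 5.14 × 1.3 = 755.07 kPa
q·N_q = 13.308 × 1 = 13.308 kPa
q_ult = 755.07 + 13.308 = 768.37 kPa.
q_all = 768.37 / 3 = 256.12 kPa.

q_all ≈ 256 kPa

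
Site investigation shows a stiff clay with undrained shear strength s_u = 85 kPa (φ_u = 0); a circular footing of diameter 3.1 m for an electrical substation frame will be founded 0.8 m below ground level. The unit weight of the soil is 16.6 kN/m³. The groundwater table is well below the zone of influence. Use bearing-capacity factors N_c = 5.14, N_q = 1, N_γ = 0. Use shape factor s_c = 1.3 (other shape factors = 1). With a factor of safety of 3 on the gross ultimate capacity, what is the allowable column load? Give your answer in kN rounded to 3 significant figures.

Overburden at base level: q = 16.6 × 0.8 = 13.28 kPa.
Cohesion term c·N_c·s_c = 85 × 5.14 × 1.3 = 567.97 kPa; surcharge term q·N_q = 13.28 × 1 = 13.28 kPa.
q_ult = 567.97 + 13.28 = 581.25 kPa.
Gross allowable pressure q_all = 581.25 / 3 = 193.75 kPa.
Footing area = 7.5477 m², so allowable column load = 193.75 × 7.5477 = 1462.4 kN.

P_all ≈ 1460 kN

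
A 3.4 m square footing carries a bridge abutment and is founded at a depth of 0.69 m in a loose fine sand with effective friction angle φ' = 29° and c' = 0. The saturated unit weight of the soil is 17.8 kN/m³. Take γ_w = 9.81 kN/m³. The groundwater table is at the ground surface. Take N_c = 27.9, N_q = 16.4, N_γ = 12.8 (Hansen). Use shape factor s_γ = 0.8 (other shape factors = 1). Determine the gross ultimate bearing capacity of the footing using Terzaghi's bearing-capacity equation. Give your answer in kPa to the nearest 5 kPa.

Water table at ground surface, so effective unit weight γ' = 17.8 − 9.81 = 7.99 kN/m³ is used throughout; overburden q = 7.99 × 0.69 = 5.5131 kPa; the same γ' applies in the ½γBN_γ term.
Surcharge term q·N_q = 5.5131 × 16.4 = 90.415 kPa; self-weight term 0.5·γ·B·N_γ·s_γ = 0.5 × 7.99 × 3.4 × 12.8 × 0.8 = 139.09 kPa.
q_ult = 90.415 + 139.09 = 229.5 kPa.

q_ult ≈ 230 kPa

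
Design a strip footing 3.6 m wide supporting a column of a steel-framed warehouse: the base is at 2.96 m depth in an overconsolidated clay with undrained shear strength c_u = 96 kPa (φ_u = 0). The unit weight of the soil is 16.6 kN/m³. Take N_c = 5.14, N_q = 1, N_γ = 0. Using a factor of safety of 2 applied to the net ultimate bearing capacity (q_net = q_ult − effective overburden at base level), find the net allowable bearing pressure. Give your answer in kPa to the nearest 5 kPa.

Overburden at base level: q = 16.6 × 2.96 = 49.136 kPa.
Cohesion term c·N_c = 96 × 5.14 = 493.44 kPa; surcharge term q·N_q = 49.136 × 1 = 49.136 kPa.
q_ult = 493.44 + 49.136 = 542.58 kPa.
Net ultimate: q_net = 542.58 − 49.136 = 493.44 kPa.
q_all(net) = 493.44 / 2 = 246.72 kPa.

q_all(net) ≈ 245 kPa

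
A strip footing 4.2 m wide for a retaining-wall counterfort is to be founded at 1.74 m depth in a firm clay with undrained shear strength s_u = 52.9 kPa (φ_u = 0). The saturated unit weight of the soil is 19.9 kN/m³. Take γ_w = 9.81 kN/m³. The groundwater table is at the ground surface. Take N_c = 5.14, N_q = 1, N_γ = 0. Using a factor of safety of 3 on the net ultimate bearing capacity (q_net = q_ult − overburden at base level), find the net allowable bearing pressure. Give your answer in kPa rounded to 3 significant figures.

Water table at ground surface, so effective unit weight γ' = 19.9 − 9.81 = 10.09 kN/m³ is used throughout; overburden q = 10.09 × 1.74 = 17.557 kPa.
Cohesion term c·N_c = 52.9 × 5.14 = 271.91 kPa; surcharge term q·N_q = 17.557 × 1 = 17.557 kPa.
q_ult = 271.91 + 17.557 = 289.46 kPa.
q_net = 289.46 − 17.557 = 271.91 kPa.
q_all(net) = 271.91 / 3 = 90.635 kPa.

q_all(net) ≈ 90.6 kPa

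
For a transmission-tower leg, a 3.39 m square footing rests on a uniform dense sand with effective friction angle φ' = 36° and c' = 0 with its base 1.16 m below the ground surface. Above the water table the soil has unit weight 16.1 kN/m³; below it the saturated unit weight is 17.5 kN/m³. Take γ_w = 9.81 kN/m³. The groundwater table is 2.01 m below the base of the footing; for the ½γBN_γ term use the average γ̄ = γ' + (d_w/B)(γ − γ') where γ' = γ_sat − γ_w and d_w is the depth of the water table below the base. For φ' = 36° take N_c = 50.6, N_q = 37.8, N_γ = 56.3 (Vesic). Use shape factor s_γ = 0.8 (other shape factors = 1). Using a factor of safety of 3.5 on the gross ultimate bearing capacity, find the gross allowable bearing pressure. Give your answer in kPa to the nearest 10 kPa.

Effective surcharge at the founding depth q = γ·D_f = 16.1 × 1.16 = 18.676 kPa.
With d_w = 2.01 m < B, γ̄ = 7.69 + (2.01/3.39) × (16.1 − 7.69) = 12.676 kN/m³.
q_ult = q·N_q + 0.5·γ·B·N_γ·s_γ
     = 18.676 × 37.8 + 0.5 × 12.676 × 3.39 × 56.3 × 0.8
     = 705.95 + 967.76 = 1673.7 kPa.
q_all = 1673.7 / 3.5 = 478.2 kPa.

q_all ≈ 480 kPa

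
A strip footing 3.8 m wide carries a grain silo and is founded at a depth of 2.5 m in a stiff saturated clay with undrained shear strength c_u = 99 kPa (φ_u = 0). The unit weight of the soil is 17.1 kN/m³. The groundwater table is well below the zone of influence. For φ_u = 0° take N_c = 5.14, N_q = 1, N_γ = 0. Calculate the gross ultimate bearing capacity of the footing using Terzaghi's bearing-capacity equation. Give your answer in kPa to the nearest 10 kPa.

Effective surcharge at the founding depth q = γ·D_f = 17.1 × 2.5 = 42.75 kPa.
q_ult = c·N_c + q·N_q
     = 99 × 5.14 + 42.75 × 1
     = 508.86 + 42.75 = 551.61 kPa.

q_ult ≈ 550 kPa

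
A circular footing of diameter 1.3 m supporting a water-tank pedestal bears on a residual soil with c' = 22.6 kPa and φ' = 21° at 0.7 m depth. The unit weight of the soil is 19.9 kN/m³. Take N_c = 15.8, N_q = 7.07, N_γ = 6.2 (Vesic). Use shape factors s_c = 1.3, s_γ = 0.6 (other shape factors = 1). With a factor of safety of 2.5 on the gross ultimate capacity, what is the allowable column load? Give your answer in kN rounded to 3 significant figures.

P_all ≈ 324 kN

Overburden at base level: q = 19.9 × 0.7 = 13.93 kPa.
Cohesion term c·N_c·s_c = 22.6 × 15.8 × 1.3 = 464.2 kPa; surcharge term q·N_q = 13.93 × 7.07 = 98.485 kPa; self-weight term 0.5·γ·B·N_γ·s_γ = 0.5 × 19.9 × 1.3 × 6.2 × 0.6 = 48.118 kPa.
q_ult = 464.2 + 98.485 + 48.118 = 610.81 kPa.
Gross allowable pressure q_all = 610.81 / 2.5 = 244.32 kPa.
Footing area = 1.3273 m², so allowable column load = 244.32 × 1.3273 = 324.29 kN.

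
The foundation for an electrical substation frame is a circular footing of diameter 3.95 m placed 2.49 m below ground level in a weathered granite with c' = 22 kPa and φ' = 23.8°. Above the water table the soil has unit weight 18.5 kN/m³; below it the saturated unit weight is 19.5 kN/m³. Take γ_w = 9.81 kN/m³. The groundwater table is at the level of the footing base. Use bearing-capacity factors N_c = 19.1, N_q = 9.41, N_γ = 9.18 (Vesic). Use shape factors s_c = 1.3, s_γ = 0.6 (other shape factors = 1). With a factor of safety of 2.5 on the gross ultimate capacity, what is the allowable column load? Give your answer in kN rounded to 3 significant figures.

P_all ≈ 5320 kN

q = γ·D_f = 18.5 × 2.49 = 46.065 kPa.
For the ½γBN_γ term take γ' = 19.5 − 9.81 = 9.69 kN/m³ (soil below base is submerged).
c·N_c·s_c = 22 × 19.1 × 1.3 = 546.26 kPa
q·N_q = 46.065 × 9.41 = 433.47 kPa
0.5·γ·B·N_γ·s_γ = 0.5 × 9.69 × 3.95 × 9.18 × 0.6 = 105.41 kPa
q_ult = 546.26 + 433.47 + 105.41 = 1085.1 kPa.
Gross allowable pressure q_all = 1085.1 / 2.5 = 434.06 kPa.
Footing area = 12.2542 m², so allowable column load = 434.06 × 12.2542 = 5319 kN.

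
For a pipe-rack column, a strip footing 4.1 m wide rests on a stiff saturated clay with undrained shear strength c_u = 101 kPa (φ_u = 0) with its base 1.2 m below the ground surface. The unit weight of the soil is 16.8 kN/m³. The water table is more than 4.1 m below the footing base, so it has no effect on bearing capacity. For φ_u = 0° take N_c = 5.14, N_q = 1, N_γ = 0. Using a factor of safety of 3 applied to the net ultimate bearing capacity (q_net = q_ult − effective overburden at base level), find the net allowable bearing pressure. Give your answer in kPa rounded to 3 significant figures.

q_all(net) ≈ 173 kPa

q = γ·D_f = 16.8 × 1.2 = 20.16 kPa.
c·N_c = 101 × 5.14 = 519.14 kPa
q·N_q = 20.16 × 1 = 20.16 kPa
q_ult = 519.14 + 20.16 = 539.3 kPa.
Net ultimate: q_net = 539.3 − 20.16 = 519.14 kPa.
q_all(net) = 519.14 / 3 = 173.05 kPa.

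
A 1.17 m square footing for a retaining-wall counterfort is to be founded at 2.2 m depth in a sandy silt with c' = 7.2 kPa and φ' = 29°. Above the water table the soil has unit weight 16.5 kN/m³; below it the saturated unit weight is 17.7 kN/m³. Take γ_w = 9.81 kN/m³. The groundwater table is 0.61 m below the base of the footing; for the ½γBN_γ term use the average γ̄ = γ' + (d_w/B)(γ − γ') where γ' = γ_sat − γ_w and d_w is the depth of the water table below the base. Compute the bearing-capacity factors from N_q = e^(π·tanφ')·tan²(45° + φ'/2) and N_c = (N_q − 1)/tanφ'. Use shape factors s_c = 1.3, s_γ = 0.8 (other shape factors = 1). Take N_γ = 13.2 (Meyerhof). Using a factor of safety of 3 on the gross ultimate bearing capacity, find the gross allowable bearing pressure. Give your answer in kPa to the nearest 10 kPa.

N_q = e^(π·tan29°)·tan²(59.5°) = 16.44; N_c = (N_q − 1)/tanφ' = 27.86.
q = γ·D_f = 16.5 × 2.2 = 36.3 kPa.
γ' = 7.89 kN/m³; averaging over the depth B below the base, γ̄ = γ' + (d_w/B)(γ − γ') = 12.379 kN/m³.
c·N_c·s_c = 7.2 × 27.86 × 1.3 = 260.77 kPa
q·N_q = 36.3 × 16.443 = 596.89 kPa
0.5·γ·B·N_γ·s_γ = 0.5 × 12.379 × 1.17 × 13.2 × 0.8 = 76.472 kPa
q_ult = 260.77 + 596.89 + 76.472 = 934.14 kPa.
q_all = 934.14 / 3 = 311.38 kPa.

q_all ≈ 310 kPa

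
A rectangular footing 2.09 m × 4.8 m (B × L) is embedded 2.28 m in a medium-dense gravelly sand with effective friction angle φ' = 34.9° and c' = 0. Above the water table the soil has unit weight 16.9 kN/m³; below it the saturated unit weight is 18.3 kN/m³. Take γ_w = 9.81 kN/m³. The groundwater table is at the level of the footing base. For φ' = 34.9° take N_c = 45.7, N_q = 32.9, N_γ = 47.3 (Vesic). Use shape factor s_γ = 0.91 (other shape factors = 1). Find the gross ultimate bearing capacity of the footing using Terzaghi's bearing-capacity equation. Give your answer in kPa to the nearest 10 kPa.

q_ult ≈ 1650 kPa

Effective surcharge at the founding depth q = γ·D_f = 16.9 × 2.28 = 38.532 kPa.
The water table coincides with the base, so in the self-weight term γ → γ' = 8.49 kN/m³.
q_ult = q·N_q + 0.5·γ·B·N_γ·s_γ
     = 38.532 × 32.9 + 0.5 × 8.49 × 2.09 × 47.3 × 0.91
     = 1267.7 + 381.88 = 1649.6 kPa.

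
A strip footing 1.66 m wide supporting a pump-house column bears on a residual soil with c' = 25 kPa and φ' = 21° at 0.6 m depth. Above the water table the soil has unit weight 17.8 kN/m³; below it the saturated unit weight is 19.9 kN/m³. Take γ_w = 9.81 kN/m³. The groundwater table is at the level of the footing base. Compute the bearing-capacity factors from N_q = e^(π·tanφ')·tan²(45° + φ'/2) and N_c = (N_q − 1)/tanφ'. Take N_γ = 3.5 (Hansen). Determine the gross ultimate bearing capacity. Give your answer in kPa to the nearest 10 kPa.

q_ult ≈ 500 kPa

tan21° = 0.3839, so N_q = e^(π×0.3839)·tan²(55.5°) = 3.34 × 2.117 = 7.07.
N_c = (7.07 − 1)/tan21° = 15.81.
Overburden at base level: q = 17.8 × 0.6 = 10.68 kPa.
Below the base the soil is submerged, so the ½γBN_γ term uses γ' = 19.9 − 9.81 = 10.09 kN/m³.
Cohesion term c·N_c = 25 × 15.815 = 395.37 kPa; surcharge term q·N_q = 10.68 × 7.0708 = 75.516 kPa; self-weight term 0.5·γ·B·N_γ = 0.5 × 10.09 × 1.66 × 3.5 = 29.311 kPa.
q_ult = 395.37 + 75.516 + 29.311 = 500.2 kPa.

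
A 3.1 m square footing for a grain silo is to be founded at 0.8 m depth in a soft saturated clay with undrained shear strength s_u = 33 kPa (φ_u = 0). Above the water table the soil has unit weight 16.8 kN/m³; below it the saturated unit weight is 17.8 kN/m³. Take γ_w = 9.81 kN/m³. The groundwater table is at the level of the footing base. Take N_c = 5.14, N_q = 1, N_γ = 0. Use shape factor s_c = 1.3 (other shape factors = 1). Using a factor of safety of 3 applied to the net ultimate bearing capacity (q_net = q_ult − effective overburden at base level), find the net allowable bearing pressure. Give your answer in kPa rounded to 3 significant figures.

Overburden at base level: q = 16.8 × 0.8 = 13.44 kPa.
Cohesion term c·N_c·s_c = 33 × 5.14 × 1.3 = 220.51 kPa; surcharge term q·N_q = 13.44 × 1 = 13.44 kPa.
q_ult = 220.51 + 13.44 = 233.95 kPa.
Net ultimate: q_net = 233.95 − 13.44 = 220.51 kPa.
q_all(net) = 220.51 / 3 = 73.502 kPa.

q_all(net) ≈ 73.5 kPa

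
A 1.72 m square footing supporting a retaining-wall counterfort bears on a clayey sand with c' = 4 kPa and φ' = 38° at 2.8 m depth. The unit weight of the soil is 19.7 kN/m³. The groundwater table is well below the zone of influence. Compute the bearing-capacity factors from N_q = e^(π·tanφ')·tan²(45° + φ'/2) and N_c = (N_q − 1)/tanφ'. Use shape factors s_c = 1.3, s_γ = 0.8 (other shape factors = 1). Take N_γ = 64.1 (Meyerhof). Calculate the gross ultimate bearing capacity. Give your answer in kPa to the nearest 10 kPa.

tan38° = 0.7813, so N_q = e^(π×0.7813)·tan²(64°) = 11.64 × 4.204 = 48.93.
N_c = (48.93 − 1)/tan38° = 61.35.
Overburden at base level: q = 19.7 × 2.8 = 55.16 kPa.
Cohesion term c·N_c·s_c = 4 × 61.352 × 1.3 = 319.03 kPa; surcharge term q·N_q = 55.16 × 48.933 = 2699.2 kPa; self-weight term 0.5·γ·B·N_γ·s_γ = 0.5 × 19.7 × 1.72 × 64.1 × 0.8 = 868.79 kPa.
q_ult = 319.03 + 2699.2 + 868.79 = 3887 kPa.

q_ult ≈ 3890 kPa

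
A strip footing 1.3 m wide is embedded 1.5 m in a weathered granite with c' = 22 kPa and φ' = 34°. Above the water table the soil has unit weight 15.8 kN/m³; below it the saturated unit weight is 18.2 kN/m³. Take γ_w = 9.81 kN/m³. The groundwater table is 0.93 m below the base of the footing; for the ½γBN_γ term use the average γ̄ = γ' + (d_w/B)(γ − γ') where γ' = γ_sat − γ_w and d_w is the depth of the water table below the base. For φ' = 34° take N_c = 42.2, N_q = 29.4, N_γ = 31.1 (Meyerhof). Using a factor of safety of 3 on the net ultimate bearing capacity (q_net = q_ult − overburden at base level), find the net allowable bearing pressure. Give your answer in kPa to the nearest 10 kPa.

Overburden at base level: q = 15.8 × 1.5 = 23.7 kPa.
The water table is 0.93 m below the base (< B = 1.3 m), so the ½γBN_γ term uses γ̄ = γ' + (d_w/B)(γ − γ') = 8.39 + (0.93/1.3)(15.8 − 8.39) = 13.691 kN/m³.
Cohesion term c·N_c = 22 × 42.2 = 928.4 kPa; surcharge term q·N_q = 23.7 × 29.4 = 696.78 kPa; self-weight term 0.5·γ·B·N_γ = 0.5 × 13.691 × 1.3 × 31.1 = 276.76 kPa.
q_ult = 928.4 + 696.78 + 276.76 = 1901.9 kPa.
q_net = 1901.9 − 23.7 = 1878.2 kPa.
q_all(net) = 1878.2 / 3 = 626.08 kPa.

q_all(net) ≈ 630 kPa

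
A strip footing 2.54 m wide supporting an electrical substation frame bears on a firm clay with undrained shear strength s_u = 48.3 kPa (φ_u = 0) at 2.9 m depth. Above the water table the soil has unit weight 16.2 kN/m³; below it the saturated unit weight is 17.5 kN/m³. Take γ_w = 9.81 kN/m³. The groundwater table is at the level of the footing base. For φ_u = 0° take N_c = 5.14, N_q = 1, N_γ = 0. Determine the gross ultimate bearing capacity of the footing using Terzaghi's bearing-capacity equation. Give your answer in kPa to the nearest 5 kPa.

Effective surcharge at the founding depth q = γ·D_f = 16.2 × 2.9 = 46.98 kPa.
q_ult = c·N_c + q·N_q
     = 48.3 × 5.14 + 46.98 × 1
     = 248.26 + 46.98 = 295.24 kPa.

q_ult ≈ 295 kPa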